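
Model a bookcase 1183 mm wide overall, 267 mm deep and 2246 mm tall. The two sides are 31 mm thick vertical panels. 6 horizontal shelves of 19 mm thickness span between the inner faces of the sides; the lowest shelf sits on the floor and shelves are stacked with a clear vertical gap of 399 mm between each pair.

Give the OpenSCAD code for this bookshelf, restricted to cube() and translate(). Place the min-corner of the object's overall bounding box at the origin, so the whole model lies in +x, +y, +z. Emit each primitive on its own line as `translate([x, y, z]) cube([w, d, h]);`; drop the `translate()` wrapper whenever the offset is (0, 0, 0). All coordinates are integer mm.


cube([31, 267, 2246]);
translate([1152, 0, 0]) cube([31, 267, 2246]);
translate([31, 0, 0]) cube([1121, 267, 19]);
translate([31, 0, 418]) cube([1121, 267, 19]);
translate([31, 0, 836]) cube([1121, 267, 19]);
translate([31, 0, 1254]) cube([1121, 267, 19]);
translate([31, 0, 1672]) cube([1121, 267, 19]);
translate([31, 0, 2090]) cube([1121, 267, 19]);


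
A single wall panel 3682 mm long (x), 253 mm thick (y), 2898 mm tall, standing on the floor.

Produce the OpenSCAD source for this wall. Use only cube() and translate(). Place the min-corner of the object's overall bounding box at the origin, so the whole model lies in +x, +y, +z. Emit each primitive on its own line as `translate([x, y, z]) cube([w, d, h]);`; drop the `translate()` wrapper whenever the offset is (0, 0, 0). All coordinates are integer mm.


cube([3682, 253, 2898]);


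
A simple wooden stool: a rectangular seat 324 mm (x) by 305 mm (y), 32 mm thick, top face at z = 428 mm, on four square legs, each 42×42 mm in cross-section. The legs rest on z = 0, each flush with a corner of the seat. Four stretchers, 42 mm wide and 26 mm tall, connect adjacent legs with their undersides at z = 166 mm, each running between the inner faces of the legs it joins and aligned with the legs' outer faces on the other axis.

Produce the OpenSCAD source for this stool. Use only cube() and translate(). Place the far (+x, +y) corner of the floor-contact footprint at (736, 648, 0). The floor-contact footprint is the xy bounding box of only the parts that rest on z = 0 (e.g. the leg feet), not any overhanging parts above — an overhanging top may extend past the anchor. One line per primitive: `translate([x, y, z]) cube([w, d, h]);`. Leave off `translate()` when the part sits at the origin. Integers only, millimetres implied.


translate([412, 343, 396]) cube([324, 305, 32]);
translate([412, 343, 0]) cube([42, 42, 396]);
translate([694, 343, 0]) cube([42, 42, 396]);
translate([412, 606, 0]) cube([42, 42, 396]);
translate([694, 606, 0]) cube([42, 42, 396]);
translate([454, 343, 166]) cube([240, 42, 26]);
translate([454, 606, 166]) cube([240, 42, 26]);
translate([412, 385, 166]) cube([42, 221, 26]);
translate([694, 385, 166]) cube([42, 221, 26]);


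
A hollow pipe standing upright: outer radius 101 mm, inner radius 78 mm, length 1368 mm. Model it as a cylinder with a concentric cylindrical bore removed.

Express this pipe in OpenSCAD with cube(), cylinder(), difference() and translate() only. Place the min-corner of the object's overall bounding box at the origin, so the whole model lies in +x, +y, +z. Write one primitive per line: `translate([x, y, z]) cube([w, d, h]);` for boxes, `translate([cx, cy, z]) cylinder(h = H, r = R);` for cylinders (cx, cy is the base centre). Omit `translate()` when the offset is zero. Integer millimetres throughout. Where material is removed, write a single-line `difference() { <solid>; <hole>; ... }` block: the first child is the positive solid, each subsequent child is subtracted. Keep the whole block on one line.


difference() { translate([101, 101, 0]) cylinder(h = 1368, r = 101); translate([101, 101, 0]) cylinder(h = 1368, r = 78); }


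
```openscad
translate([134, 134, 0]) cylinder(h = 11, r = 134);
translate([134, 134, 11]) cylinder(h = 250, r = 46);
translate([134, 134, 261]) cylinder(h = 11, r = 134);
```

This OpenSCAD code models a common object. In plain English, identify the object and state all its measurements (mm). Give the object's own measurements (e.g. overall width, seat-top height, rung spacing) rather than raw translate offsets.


A spool: two coaxial disc flanges of radius 134 mm and thickness 11 mm, joined by a core cylinder of radius 46 mm and height 250 mm. The lower flange rests on z = 0 and the three cylinders share a vertical axis.


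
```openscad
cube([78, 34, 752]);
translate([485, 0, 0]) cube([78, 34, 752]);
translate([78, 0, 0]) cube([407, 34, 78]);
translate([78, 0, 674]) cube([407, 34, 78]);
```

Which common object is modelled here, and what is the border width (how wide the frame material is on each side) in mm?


A picture frame. The border width is 78 mm.

Four thin pieces enclosing a rectangular opening — a picture frame. The two full-height stiles are 752 mm tall; the top rail sits at z = 674 and is 78 mm tall, so the border above the opening is 752 − 674 = 78 mm, matching the stile x-width.


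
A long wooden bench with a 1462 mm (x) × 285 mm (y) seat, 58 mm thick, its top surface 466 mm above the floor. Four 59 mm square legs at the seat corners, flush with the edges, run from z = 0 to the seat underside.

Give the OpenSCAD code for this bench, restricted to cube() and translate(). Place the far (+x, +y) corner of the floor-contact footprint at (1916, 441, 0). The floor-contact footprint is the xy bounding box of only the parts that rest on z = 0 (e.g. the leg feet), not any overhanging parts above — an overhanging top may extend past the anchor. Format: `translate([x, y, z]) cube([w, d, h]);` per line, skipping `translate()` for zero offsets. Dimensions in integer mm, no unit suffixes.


// leg_h = 466 − 58 = 408
translate([454, 156, 408]) cube([1462, 285, 58]);
translate([454, 156, 0]) cube([59, 59, 408]);
translate([454, 382, 0]) cube([59, 59, 408]);
translate([1857, 156, 0]) cube([59, 59, 408]);
translate([1857, 382, 0]) cube([59, 59, 408]);


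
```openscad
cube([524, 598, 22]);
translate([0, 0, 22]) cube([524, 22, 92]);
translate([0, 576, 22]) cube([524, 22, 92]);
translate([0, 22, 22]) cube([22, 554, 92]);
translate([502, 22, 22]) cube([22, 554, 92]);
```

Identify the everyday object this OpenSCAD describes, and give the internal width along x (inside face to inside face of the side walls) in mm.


An open box. The internal width is 480 mm.

A 524×598 base slab with four walls standing on it — an open box. The base is 524 mm wide and the walls are 22 mm thick, so the internal width is 524 − 2 × 22 = 480 mm.


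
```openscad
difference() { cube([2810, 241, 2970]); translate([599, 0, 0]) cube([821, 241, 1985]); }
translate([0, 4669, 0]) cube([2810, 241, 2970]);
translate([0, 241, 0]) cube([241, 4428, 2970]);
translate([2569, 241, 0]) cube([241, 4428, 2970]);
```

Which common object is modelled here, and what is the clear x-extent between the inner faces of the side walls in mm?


A single room. The interior width is 2328 mm.

Four walls enclosing a rectangle with a door in the front wall — a room. Outside width 2810 minus two 241 mm walls gives 2328 mm.


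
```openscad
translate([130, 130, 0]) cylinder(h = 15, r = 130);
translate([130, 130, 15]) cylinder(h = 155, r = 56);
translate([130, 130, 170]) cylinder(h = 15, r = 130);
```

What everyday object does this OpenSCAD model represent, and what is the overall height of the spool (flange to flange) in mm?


A spool. The overall height is 185 mm.

Three coaxial cylinders, large–small–large — a spool. Two 15 mm flanges and a 155 mm core give 15 + 155 + 15 = 185 mm.


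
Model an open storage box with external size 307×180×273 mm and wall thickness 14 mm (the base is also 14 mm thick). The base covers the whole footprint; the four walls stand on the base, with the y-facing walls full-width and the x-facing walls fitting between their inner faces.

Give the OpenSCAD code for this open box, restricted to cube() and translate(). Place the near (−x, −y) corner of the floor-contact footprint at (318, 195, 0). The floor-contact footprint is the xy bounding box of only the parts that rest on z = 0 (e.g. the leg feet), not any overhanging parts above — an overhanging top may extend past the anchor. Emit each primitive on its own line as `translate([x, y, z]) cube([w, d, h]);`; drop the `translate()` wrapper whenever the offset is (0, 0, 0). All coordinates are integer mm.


translate([318, 195, 0]) cube([307, 180, 14]);
translate([318, 195, 14]) cube([307, 14, 259]);
translate([318, 361, 14]) cube([307, 14, 259]);
translate([318, 209, 14]) cube([14, 152, 259]);
translate([611, 209, 14]) cube([14, 152, 259]);


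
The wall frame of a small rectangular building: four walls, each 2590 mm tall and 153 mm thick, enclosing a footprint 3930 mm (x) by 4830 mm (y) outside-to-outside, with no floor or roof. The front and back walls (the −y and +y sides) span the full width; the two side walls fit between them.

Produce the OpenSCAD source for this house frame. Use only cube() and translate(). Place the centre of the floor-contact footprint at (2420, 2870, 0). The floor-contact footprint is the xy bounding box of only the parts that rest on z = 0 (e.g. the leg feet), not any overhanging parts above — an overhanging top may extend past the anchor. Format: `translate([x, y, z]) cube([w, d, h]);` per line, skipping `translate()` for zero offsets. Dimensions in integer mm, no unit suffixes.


translate([455, 455, 0]) cube([3930, 153, 2590]);
translate([455, 5132, 0]) cube([3930, 153, 2590]);
translate([455, 608, 0]) cube([153, 4524, 2590]);
translate([4232, 608, 0]) cube([153, 4524, 2590]);


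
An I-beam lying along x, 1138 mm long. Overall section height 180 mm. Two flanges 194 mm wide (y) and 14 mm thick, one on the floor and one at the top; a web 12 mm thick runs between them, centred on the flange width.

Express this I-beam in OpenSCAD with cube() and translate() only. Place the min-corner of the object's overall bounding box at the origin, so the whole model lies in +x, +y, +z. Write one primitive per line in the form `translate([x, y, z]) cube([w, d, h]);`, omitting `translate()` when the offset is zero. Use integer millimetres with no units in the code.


cube([1138, 194, 14]);
translate([0, 91, 14]) cube([1138, 12, 152]);
translate([0, 0, 166]) cube([1138, 194, 14]);


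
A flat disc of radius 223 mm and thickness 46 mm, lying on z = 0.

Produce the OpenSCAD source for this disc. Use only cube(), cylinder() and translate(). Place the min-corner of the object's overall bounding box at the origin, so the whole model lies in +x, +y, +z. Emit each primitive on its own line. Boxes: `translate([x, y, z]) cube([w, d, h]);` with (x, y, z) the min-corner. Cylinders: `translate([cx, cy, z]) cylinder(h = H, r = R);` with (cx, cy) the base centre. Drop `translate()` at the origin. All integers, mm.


translate([223, 223, 0]) cylinder(h = 46, r = 223);


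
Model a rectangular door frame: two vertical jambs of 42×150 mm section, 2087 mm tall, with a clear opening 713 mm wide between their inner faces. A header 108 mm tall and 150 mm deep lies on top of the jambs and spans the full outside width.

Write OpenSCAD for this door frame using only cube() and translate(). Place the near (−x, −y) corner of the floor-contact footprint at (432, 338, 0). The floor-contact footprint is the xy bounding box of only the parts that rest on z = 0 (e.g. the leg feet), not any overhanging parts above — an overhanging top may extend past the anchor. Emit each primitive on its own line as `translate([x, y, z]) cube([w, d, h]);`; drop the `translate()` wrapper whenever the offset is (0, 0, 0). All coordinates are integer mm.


translate([432, 338, 0]) cube([42, 150, 2087]);
translate([1187, 338, 0]) cube([42, 150, 2087]);
translate([432, 338, 2087]) cube([797, 150, 108]);


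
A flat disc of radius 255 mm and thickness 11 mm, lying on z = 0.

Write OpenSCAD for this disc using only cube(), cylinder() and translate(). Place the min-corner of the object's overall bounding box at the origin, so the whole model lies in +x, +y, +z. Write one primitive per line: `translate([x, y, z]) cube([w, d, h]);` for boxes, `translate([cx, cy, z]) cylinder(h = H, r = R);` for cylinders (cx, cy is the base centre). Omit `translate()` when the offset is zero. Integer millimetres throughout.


translate([255, 255, 0]) cylinder(h = 11, r = 255);


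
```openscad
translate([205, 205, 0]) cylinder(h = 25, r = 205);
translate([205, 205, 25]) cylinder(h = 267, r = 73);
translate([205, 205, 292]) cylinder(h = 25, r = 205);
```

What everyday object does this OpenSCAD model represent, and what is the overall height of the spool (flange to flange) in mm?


A spool. The overall height is 317 mm.

Three coaxial cylinders, large–small–large — a spool. Two 25 mm flanges and a 267 mm core give 25 + 267 + 25 = 317 mm.


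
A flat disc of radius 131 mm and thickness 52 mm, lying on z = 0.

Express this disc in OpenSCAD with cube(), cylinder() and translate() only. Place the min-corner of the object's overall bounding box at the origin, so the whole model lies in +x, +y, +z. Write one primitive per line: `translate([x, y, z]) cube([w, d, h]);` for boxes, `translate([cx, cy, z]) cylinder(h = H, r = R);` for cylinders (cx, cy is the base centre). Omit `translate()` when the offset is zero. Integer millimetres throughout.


translate([131, 131, 0]) cylinder(h = 52, r = 131);


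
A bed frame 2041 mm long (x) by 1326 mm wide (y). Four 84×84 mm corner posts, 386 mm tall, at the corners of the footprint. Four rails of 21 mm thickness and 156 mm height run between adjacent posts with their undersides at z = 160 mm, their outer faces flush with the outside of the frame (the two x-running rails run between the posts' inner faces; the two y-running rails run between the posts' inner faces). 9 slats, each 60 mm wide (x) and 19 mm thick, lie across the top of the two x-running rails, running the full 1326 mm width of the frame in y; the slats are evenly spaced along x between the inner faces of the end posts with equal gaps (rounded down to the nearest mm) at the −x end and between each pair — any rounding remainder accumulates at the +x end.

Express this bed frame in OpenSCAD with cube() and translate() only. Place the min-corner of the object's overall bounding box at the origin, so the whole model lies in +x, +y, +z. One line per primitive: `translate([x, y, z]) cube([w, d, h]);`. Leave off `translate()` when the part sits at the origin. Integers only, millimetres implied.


cube([84, 84, 386]);
translate([0, 1242, 0]) cube([84, 84, 386]);
translate([1957, 0, 0]) cube([84, 84, 386]);
translate([1957, 1242, 0]) cube([84, 84, 386]);
translate([84, 0, 160]) cube([1873, 21, 156]);
translate([84, 1305, 160]) cube([1873, 21, 156]);
translate([0, 84, 160]) cube([21, 1158, 156]);
translate([2020, 84, 160]) cube([21, 1158, 156]);
translate([217, 0, 316]) cube([60, 1326, 19]);
translate([410, 0, 316]) cube([60, 1326, 19]);
translate([603, 0, 316]) cube([60, 1326, 19]);
translate([796, 0, 316]) cube([60, 1326, 19]);
translate([989, 0, 316]) cube([60, 1326, 19]);
translate([1182, 0, 316]) cube([60, 1326, 19]);
translate([1375, 0, 316]) cube([60, 1326, 19]);
translate([1568, 0, 316]) cube([60, 1326, 19]);
translate([1761, 0, 316]) cube([60, 1326, 19]);


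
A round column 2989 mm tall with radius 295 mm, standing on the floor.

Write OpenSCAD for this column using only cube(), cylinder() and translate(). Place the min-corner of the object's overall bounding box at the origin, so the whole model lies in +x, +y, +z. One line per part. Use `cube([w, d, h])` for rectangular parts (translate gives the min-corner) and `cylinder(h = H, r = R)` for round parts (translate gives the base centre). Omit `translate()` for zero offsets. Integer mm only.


translate([295, 295, 0]) cylinder(h = 2989, r = 295);


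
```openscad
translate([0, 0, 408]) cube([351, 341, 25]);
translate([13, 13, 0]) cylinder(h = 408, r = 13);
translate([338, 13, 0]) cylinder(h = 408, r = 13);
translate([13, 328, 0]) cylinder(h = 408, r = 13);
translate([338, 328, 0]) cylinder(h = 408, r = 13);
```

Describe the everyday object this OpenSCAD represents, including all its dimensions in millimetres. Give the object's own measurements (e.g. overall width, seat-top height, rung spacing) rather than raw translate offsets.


A four-legged stool. The seat is a 351×341×25 mm slab whose top surface is at z = 433 mm; four round legs, each 26 mm in diameter, run from the floor (z = 0) to the underside of the seat, each leg's axis is inset half a diameter from the nearest pair of seat edges (so the leg's bounding box is flush with the corner).


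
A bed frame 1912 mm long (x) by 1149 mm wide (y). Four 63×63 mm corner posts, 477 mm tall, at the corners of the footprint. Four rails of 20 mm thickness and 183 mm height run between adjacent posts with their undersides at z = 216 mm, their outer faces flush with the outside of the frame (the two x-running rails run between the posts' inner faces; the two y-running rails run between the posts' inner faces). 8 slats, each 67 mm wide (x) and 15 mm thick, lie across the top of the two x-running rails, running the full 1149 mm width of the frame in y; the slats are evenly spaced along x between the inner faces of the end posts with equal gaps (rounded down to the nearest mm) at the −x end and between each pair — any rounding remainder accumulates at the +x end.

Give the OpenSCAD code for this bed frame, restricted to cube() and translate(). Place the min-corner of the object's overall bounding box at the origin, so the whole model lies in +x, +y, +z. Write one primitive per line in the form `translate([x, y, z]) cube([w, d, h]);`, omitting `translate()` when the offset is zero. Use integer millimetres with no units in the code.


cube([63, 63, 477]);
translate([0, 1086, 0]) cube([63, 63, 477]);
translate([1849, 0, 0]) cube([63, 63, 477]);
translate([1849, 1086, 0]) cube([63, 63, 477]);
translate([63, 0, 216]) cube([1786, 20, 183]);
translate([63, 1129, 216]) cube([1786, 20, 183]);
translate([0, 63, 216]) cube([20, 1023, 183]);
translate([1892, 63, 216]) cube([20, 1023, 183]);
translate([201, 0, 399]) cube([67, 1149, 15]);
translate([406, 0, 399]) cube([67, 1149, 15]);
translate([611, 0, 399]) cube([67, 1149, 15]);
translate([816, 0, 399]) cube([67, 1149, 15]);
translate([1021, 0, 399]) cube([67, 1149, 15]);
translate([1226, 0, 399]) cube([67, 1149, 15]);
translate([1431, 0, 399]) cube([67, 1149, 15]);
translate([1636, 0, 399]) cube([67, 1149, 15]);


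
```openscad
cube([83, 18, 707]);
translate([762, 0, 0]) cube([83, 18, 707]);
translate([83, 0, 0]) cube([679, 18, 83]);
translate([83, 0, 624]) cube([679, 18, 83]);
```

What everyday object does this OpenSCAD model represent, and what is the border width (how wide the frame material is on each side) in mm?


A picture frame. The border width is 83 mm.

Four thin pieces enclosing a rectangular opening — a picture frame. The two full-height stiles are 707 mm tall; the top rail sits at z = 624 and is 83 mm tall, so the border above the opening is 707 − 624 = 83 mm, matching the stile x-width.


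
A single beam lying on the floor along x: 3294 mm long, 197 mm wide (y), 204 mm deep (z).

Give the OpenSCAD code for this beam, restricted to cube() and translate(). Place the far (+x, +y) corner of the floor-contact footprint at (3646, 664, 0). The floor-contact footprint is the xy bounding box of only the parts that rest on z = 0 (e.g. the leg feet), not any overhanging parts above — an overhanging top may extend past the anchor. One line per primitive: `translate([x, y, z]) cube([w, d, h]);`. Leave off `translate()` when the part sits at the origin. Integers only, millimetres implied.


translate([352, 467, 0]) cube([3294, 197, 204]);


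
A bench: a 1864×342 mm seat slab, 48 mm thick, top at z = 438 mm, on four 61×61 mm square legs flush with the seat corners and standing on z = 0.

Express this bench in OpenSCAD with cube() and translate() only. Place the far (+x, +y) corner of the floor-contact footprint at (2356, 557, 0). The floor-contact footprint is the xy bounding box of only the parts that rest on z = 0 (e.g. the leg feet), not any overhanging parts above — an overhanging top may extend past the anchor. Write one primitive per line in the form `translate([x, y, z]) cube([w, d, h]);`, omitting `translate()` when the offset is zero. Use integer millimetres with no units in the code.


translate([492, 215, 390]) cube([1864, 342, 48]);
translate([492, 215, 0]) cube([61, 61, 390]);
translate([492, 496, 0]) cube([61, 61, 390]);
translate([2295, 215, 0]) cube([61, 61, 390]);
translate([2295, 496, 0]) cube([61, 61, 390]);


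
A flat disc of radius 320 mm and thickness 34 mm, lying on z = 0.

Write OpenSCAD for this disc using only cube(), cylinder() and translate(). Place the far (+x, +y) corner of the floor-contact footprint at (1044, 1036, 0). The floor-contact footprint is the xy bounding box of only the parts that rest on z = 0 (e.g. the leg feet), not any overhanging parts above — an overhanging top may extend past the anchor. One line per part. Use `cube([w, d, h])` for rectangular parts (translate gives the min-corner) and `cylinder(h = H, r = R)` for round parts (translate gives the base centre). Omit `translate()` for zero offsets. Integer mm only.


translate([724, 716, 0]) cylinder(h = 34, r = 320);


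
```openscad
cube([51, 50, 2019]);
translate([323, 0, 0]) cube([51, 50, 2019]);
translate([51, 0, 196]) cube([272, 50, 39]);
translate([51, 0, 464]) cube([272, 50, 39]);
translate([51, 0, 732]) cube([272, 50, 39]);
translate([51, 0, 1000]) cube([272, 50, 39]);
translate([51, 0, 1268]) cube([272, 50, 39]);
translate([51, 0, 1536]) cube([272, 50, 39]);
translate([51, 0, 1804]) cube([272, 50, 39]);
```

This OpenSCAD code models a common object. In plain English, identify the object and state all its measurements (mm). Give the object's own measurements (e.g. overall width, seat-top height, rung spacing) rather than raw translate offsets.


A straight ladder. Two 51×50 mm vertical rails, 2019 mm tall, stand 374 mm apart (outside-to-outside) with their front faces coplanar on the −y side. 7 rungs, each 50 mm deep and 39 mm tall, span between the inner faces of the rails, front faces flush with the rails. The lowest rung's underside is at z = 196 mm and rungs are spaced 268 mm apart (underside to underside).


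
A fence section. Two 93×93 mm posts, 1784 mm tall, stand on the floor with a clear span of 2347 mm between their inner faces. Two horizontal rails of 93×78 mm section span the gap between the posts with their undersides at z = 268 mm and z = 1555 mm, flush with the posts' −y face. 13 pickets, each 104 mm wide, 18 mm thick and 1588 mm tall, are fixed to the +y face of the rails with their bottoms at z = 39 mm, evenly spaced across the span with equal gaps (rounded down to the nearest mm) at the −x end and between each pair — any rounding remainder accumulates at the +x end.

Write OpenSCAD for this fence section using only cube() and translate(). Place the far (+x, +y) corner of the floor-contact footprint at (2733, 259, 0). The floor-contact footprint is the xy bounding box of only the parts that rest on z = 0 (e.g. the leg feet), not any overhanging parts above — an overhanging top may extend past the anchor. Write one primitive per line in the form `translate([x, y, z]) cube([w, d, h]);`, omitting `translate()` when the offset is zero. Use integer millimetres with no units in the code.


translate([200, 166, 0]) cube([93, 93, 1784]);
translate([2640, 166, 0]) cube([93, 93, 1784]);
translate([293, 166, 268]) cube([2347, 93, 78]);
translate([293, 166, 1555]) cube([2347, 93, 78]);
translate([364, 259, 39]) cube([104, 18, 1588]);
translate([539, 259, 39]) cube([104, 18, 1588]);
translate([714, 259, 39]) cube([104, 18, 1588]);
translate([889, 259, 39]) cube([104, 18, 1588]);
translate([1064, 259, 39]) cube([104, 18, 1588]);
translate([1239, 259, 39]) cube([104, 18, 1588]);
translate([1414, 259, 39]) cube([104, 18, 1588]);
translate([1589, 259, 39]) cube([104, 18, 1588]);
translate([1764, 259, 39]) cube([104, 18, 1588]);
translate([1939, 259, 39]) cube([104, 18, 1588]);
translate([2114, 259, 39]) cube([104, 18, 1588]);
translate([2289, 259, 39]) cube([104, 18, 1588]);
translate([2464, 259, 39]) cube([104, 18, 1588]);


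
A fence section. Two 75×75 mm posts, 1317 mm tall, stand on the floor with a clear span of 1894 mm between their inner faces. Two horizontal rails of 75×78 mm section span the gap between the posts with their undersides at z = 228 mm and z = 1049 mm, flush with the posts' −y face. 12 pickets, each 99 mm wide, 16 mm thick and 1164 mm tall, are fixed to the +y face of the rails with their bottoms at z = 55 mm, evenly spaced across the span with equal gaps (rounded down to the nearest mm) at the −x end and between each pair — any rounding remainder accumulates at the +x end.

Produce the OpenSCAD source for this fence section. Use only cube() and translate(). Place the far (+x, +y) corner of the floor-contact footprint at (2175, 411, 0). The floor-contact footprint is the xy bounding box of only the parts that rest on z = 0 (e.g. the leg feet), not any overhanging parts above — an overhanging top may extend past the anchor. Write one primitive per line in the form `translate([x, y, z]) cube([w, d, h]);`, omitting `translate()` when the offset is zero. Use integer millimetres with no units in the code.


translate([131, 336, 0]) cube([75, 75, 1317]);
translate([2100, 336, 0]) cube([75, 75, 1317]);
translate([206, 336, 228]) cube([1894, 75, 78]);
translate([206, 336, 1049]) cube([1894, 75, 78]);
translate([260, 411, 55]) cube([99, 16, 1164]);
translate([413, 411, 55]) cube([99, 16, 1164]);
translate([566, 411, 55]) cube([99, 16, 1164]);
translate([719, 411, 55]) cube([99, 16, 1164]);
translate([872, 411, 55]) cube([99, 16, 1164]);
translate([1025, 411, 55]) cube([99, 16, 1164]);
translate([1178, 411, 55]) cube([99, 16, 1164]);
translate([1331, 411, 55]) cube([99, 16, 1164]);
translate([1484, 411, 55]) cube([99, 16, 1164]);
translate([1637, 411, 55]) cube([99, 16, 1164]);
translate([1790, 411, 55]) cube([99, 16, 1164]);
translate([1943, 411, 55]) cube([99, 16, 1164]);


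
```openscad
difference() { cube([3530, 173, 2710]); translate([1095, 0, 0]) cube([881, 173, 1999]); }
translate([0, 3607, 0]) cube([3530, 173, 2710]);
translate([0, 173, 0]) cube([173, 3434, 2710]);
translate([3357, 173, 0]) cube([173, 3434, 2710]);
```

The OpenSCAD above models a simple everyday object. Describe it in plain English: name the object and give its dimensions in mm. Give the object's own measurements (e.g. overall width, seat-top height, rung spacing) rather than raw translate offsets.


A single room: four walls, each 2710 mm tall and 173 mm thick, enclosing an outside footprint 3530×3780 mm (x × y), no floor or roof. The front and back walls (−y and +y sides) run the full x-width; the side walls fit between their inner faces. A door opening 881 mm wide and 1999 mm tall is cut through the front wall from the floor up, its −x edge 1095 mm from the wall's −x end.


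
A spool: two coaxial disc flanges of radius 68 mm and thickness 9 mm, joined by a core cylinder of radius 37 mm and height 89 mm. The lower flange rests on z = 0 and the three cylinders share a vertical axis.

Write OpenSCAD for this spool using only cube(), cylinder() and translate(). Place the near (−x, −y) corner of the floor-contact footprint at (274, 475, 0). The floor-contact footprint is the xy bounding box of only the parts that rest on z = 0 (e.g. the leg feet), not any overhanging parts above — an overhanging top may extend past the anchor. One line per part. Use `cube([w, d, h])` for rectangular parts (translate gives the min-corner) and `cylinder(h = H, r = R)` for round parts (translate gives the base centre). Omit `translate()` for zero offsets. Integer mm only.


translate([342, 543, 0]) cylinder(h = 9, r = 68);
translate([342, 543, 9]) cylinder(h = 89, r = 37);
translate([342, 543, 98]) cylinder(h = 9, r = 68);


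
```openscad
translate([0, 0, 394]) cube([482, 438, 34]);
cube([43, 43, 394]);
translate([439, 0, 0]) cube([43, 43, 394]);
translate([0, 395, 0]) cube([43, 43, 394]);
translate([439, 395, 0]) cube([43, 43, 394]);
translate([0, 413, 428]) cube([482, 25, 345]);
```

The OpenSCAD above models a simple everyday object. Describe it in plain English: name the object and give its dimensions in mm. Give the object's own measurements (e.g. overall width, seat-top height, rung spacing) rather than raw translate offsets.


A chair. The seat is a 482×438×34 mm slab with its top at z = 428 mm, on four 43×43 mm corner legs (flush with the seat edges, standing on z = 0). A flat backrest 25 mm thick, 345 mm tall, spans the full seat width and rises from the seat top along its +y edge, rear face flush with the rear of the seat.


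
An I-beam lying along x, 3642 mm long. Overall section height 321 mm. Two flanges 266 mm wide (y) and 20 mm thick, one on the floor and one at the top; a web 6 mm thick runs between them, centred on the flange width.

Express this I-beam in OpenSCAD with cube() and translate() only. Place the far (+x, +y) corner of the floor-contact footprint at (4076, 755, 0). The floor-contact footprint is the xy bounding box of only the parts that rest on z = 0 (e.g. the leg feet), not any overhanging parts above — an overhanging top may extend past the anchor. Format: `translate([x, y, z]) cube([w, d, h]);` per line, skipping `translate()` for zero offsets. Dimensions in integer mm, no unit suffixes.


translate([434, 489, 0]) cube([3642, 266, 20]);
translate([434, 619, 20]) cube([3642, 6, 281]);
translate([434, 489, 301]) cube([3642, 266, 20]);


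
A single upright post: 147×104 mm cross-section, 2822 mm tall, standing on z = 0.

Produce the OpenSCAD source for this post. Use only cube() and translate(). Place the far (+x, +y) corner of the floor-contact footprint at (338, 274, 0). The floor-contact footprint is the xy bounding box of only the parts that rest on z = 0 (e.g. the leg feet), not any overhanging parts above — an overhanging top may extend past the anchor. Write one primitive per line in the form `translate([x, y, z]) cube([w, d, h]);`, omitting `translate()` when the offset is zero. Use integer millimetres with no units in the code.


translate([191, 170, 0]) cube([147, 104, 2822]);


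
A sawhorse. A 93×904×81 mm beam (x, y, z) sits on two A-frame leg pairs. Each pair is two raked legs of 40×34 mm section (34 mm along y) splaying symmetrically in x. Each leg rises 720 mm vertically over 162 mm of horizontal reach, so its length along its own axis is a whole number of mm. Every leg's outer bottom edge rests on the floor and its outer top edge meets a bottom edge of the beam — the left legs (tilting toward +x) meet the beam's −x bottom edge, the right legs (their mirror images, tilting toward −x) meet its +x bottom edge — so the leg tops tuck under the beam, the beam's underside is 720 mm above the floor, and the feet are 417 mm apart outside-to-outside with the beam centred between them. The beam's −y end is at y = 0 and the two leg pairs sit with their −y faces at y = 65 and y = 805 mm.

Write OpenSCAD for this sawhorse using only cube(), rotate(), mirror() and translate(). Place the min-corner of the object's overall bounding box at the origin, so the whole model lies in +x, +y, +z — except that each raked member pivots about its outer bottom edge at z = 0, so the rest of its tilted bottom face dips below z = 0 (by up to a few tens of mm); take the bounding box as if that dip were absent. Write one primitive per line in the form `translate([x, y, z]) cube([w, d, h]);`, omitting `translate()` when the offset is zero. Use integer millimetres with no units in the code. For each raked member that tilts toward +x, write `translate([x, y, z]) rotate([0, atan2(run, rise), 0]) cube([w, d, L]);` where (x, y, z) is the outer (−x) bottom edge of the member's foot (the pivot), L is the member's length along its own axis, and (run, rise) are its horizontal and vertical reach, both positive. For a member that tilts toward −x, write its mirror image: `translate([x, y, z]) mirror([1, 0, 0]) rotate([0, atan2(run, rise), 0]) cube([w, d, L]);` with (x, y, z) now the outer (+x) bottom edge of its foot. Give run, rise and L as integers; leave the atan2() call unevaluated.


translate([162, 0, 720]) cube([93, 904, 81]);
translate([0, 65, 0]) rotate([0, atan2(162, 720), 0]) cube([40, 34, 738]);
translate([417, 65, 0]) mirror([1, 0, 0]) rotate([0, atan2(162, 720), 0]) cube([40, 34, 738]);
translate([0, 805, 0]) rotate([0, atan2(162, 720), 0]) cube([40, 34, 738]);
translate([417, 805, 0]) mirror([1, 0, 0]) rotate([0, atan2(162, 720), 0]) cube([40, 34, 738]);


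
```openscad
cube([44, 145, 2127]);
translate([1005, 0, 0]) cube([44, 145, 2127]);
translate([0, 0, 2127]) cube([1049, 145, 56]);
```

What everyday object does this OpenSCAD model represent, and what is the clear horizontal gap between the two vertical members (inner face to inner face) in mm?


A door frame. The clear opening width is 961 mm.

Two 2127 mm tall posts with a header on top — a door frame. The left jamb is 44 mm wide at x = 0; the right jamb starts at x = 1005. The clear opening is 1005 − 44 = 961 mm.


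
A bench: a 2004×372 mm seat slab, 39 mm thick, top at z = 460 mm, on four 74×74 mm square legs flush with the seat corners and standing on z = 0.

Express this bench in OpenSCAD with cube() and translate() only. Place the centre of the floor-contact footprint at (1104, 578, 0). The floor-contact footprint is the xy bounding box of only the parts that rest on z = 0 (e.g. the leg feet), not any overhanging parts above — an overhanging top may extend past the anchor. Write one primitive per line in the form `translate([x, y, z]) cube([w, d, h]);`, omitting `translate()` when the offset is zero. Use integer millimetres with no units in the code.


translate([102, 392, 421]) cube([2004, 372, 39]);
translate([102, 392, 0]) cube([74, 74, 421]);
translate([102, 690, 0]) cube([74, 74, 421]);
translate([2032, 392, 0]) cube([74, 74, 421]);
translate([2032, 690, 0]) cube([74, 74, 421]);


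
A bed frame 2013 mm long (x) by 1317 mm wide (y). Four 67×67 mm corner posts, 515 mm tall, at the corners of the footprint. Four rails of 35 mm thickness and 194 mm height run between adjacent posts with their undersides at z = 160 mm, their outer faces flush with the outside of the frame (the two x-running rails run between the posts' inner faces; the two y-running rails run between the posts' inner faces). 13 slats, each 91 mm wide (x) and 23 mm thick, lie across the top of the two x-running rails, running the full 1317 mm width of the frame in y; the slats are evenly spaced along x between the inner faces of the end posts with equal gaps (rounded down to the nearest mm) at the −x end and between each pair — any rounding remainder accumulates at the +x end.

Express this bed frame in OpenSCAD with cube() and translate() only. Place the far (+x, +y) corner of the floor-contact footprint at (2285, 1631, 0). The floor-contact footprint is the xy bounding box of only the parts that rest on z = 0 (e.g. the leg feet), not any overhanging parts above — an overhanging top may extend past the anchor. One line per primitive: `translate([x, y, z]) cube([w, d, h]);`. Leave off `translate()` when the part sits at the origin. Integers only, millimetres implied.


translate([272, 314, 0]) cube([67, 67, 515]);
translate([272, 1564, 0]) cube([67, 67, 515]);
translate([2218, 314, 0]) cube([67, 67, 515]);
translate([2218, 1564, 0]) cube([67, 67, 515]);
translate([339, 314, 160]) cube([1879, 35, 194]);
translate([339, 1596, 160]) cube([1879, 35, 194]);
translate([272, 381, 160]) cube([35, 1183, 194]);
translate([2250, 381, 160]) cube([35, 1183, 194]);
translate([388, 314, 354]) cube([91, 1317, 23]);
translate([528, 314, 354]) cube([91, 1317, 23]);
translate([668, 314, 354]) cube([91, 1317, 23]);
translate([808, 314, 354]) cube([91, 1317, 23]);
translate([948, 314, 354]) cube([91, 1317, 23]);
translate([1088, 314, 354]) cube([91, 1317, 23]);
translate([1228, 314, 354]) cube([91, 1317, 23]);
translate([1368, 314, 354]) cube([91, 1317, 23]);
translate([1508, 314, 354]) cube([91, 1317, 23]);
translate([1648, 314, 354]) cube([91, 1317, 23]);
translate([1788, 314, 354]) cube([91, 1317, 23]);
translate([1928, 314, 354]) cube([91, 1317, 23]);
translate([2068, 314, 354]) cube([91, 1317, 23]);


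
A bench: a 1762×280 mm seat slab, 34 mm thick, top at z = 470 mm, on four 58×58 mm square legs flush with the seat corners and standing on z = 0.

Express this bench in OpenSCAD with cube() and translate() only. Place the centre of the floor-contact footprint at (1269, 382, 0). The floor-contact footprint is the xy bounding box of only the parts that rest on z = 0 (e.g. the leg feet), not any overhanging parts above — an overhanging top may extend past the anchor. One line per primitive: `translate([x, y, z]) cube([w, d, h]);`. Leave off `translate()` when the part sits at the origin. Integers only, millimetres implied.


// leg_h = 470 − 34 = 436
translate([388, 242, 436]) cube([1762, 280, 34]);
translate([388, 242, 0]) cube([58, 58, 436]);
translate([388, 464, 0]) cube([58, 58, 436]);
translate([2092, 242, 0]) cube([58, 58, 436]);
translate([2092, 464, 0]) cube([58, 58, 436]);


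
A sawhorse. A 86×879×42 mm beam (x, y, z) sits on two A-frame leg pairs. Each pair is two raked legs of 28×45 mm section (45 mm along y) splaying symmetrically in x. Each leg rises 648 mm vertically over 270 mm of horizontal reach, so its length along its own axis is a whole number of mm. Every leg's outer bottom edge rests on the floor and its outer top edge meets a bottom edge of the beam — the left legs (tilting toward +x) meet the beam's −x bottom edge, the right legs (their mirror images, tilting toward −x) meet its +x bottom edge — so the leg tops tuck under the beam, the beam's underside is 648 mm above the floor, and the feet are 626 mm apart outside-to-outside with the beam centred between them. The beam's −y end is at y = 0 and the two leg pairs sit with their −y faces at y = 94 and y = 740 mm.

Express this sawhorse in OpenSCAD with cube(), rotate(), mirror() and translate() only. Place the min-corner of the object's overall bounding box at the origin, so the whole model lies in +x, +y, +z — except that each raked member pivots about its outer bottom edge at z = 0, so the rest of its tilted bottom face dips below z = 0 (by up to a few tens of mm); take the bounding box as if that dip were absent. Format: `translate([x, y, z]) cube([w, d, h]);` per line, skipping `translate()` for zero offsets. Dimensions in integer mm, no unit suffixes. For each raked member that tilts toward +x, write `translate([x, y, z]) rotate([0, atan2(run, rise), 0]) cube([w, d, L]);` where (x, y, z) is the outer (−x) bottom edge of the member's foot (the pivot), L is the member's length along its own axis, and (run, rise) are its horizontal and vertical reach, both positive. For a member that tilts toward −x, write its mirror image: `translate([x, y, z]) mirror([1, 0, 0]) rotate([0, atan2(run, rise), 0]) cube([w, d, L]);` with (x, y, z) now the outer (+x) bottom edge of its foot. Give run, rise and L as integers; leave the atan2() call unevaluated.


// leg length = √(270² + 648²) = 702
// right-leg outer foot x = 2·270 + 86 = 626
// beam min-corner = (270, 0, 648)
translate([270, 0, 648]) cube([86, 879, 42]);
translate([0, 94, 0]) rotate([0, atan2(270, 648), 0]) cube([28, 45, 702]);
translate([626, 94, 0]) mirror([1, 0, 0]) rotate([0, atan2(270, 648), 0]) cube([28, 45, 702]);
translate([0, 740, 0]) rotate([0, atan2(270, 648), 0]) cube([28, 45, 702]);
translate([626, 740, 0]) mirror([1, 0, 0]) rotate([0, atan2(270, 648), 0]) cube([28, 45, 702]);


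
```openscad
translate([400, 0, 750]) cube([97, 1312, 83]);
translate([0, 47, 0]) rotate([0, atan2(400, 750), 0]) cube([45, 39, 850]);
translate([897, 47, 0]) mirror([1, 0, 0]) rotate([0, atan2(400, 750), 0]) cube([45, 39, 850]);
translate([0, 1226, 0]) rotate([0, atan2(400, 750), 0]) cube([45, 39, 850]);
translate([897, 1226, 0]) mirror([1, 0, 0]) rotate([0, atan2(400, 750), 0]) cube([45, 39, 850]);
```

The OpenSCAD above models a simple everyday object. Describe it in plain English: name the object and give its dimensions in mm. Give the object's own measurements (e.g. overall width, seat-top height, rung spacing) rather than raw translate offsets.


A sawhorse. A 97×1312×83 mm beam (x, y, z) sits on two A-frame leg pairs. Each pair is two raked legs of 45×39 mm section (39 mm along y) splaying symmetrically in x. Each leg rises 750 mm vertically over 400 mm of horizontal reach and is 850 mm long along its own axis. Every leg's outer bottom edge rests on the floor and its outer top edge meets a bottom edge of the beam — the left legs (tilting toward +x) meet the beam's −x bottom edge, the right legs (their mirror images, tilting toward −x) meet its +x bottom edge — so the leg tops tuck under the beam, the beam's underside is 750 mm above the floor, and the feet are 897 mm apart outside-to-outside with the beam centred between them. The two leg pairs are set in 47 mm from either end of the beam.
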